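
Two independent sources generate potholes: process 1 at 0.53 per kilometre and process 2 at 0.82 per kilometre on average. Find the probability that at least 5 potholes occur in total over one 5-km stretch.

Independent Poisson processes superpose: combined rate λ = 0.53 + 0.82 = 1.35 per kilometre.
Over the interval, μ = 1.35 × 5 = 6.75 (a 5-km stretch = 5 kilometres).
P(N ≥ 5) = 1 − P(N ≤ 4) ≈ 0.8030.

0.8030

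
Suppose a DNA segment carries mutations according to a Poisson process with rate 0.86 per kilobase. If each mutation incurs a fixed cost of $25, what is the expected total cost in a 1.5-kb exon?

$32.25

E[N] = 0.86 × 1.5 = 1.29 (a 1.5-kb exon = 1.5 kilobases); E[cost] = 1.29 × $25 = $32.25.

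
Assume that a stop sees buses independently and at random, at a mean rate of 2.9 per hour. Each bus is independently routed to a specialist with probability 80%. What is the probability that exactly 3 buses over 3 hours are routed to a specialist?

0.0533

Thinning: the buses that are routed to a specialist themselves form a Poisson process with rate 0.8 × 2.9 = 2.32 per hour.
Over the interval, μ = 2.32 × 3 = 6.96 (3 hours).
P(N = 3) = e^(−6.96) · 6.96^3/3! ≈ 0.0533.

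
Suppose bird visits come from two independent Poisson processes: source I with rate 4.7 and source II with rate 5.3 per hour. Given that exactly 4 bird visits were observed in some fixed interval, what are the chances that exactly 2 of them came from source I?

Given the total, each event is independently from source I with probability p = λ_I/(λ_I+λ_II) = 4.7/10 = 0.4700.
So K ~ Binomial(4, 4.7/10): P(K = 2) = C(4,2) · (4.7/10)^2 · (5.3/10)^2 ≈ 0.3723.

0.3723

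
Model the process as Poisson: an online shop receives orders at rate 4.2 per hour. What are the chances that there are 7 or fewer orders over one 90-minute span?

0.7017

Over the interval, μ = 4.2 × 1.5 = 6.3 (a 90-minute span = 1.5 hours).
P(N ≤ 7) = Σ_{j=0}^{7} e^(−μ) μ^j/j! ≈ 0.7017.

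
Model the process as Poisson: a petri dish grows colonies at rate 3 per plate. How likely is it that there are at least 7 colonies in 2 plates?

Over the interval, μ = 3 × 2 = 6 (2 plates).
P(N ≥ 7) = 1 − P(N ≤ 6) = 1 − Σ_{j=0}^{6} e^(−μ) μ^j/j! ≈ 0.3937.

0.3937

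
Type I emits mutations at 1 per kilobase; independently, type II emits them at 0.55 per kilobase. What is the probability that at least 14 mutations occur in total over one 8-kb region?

0.3613

Independent Poisson processes superpose: combined rate λ = 1 + 0.55 = 1.55 per kilobase.
Over the interval, μ = 1.55 × 8 = 12.4 (an 8-kb region = 8 kilobases).
P(N ≥ 14) = 1 − P(N ≤ 13) ≈ 0.3613.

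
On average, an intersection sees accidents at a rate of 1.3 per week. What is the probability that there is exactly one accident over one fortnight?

Over the interval, μ = 1.3 × 2 = 2.6 (a fortnight = 2 weeks).
P(N = 1) = e^(−μ) μ^1/1! = e^(−2.6) · 2.6^1/1 ≈ 0.1931.

0.1931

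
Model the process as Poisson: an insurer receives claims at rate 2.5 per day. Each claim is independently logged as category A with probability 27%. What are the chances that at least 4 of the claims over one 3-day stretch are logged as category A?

Thinning: the claims that are logged as category A themselves form a Poisson process with rate 0.27 × 2.5 = 0.675 per day.
Over the interval, μ = 0.675 × 3 = 2.025 (a 3-day stretch = 3 days).
P(N ≥ 4) = 1 − P(N ≤ 3) ≈ 0.1474.

0.1474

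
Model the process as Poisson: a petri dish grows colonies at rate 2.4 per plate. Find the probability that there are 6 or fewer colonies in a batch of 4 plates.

Over the interval, μ = 2.4 × 4 = 9.6 (a batch of 4 plates = 4 plates).
P(N ≤ 6) = Σ_{j=0}^{6} e^(−μ) μ^j/j! ≈ 0.1574.

0.1574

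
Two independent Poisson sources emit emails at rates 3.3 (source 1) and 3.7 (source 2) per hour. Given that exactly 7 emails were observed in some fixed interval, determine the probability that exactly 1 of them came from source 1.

0.0720

Given the total, each event is independently from source 1 with probability p = λ_1/(λ_1+λ_2) = 3.3/7 ≈ 0.4714.
So K ~ Binomial(7, 3.3/7): P(K = 1) = C(7,1) · (3.3/7)^1 · (3.7/7)^6 ≈ 0.0720.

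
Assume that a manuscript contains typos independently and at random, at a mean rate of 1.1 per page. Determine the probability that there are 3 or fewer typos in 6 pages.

Over the interval, μ = 1.1 × 6 = 6.6 (6 pages).
P(N ≤ 3) = Σ_{j=0}^{3} e^(−μ) μ^j/j! ≈ 0.1052.

0.1052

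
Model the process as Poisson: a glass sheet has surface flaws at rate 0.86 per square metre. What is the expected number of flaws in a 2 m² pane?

E[N] = λt = 0.86 × 2 = 1.72 (a 2 m² pane = 2 square metres).

1.72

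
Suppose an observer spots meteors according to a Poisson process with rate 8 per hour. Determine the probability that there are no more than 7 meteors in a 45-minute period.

Over the interval, μ = 8 × 0.75 = 6 (a 45-minute period = 0.75 hours).
P(N ≤ 7) = Σ_{j=0}^{7} e^(−μ) μ^j/j! ≈ 0.7440.

0.7440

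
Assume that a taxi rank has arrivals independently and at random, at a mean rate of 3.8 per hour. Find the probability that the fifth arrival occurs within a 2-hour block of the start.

0.8751

Over the interval, μ = 3.8 × 2 = 7.6 (a 2-hour block = 2 hours).
The fifth arrival falls in the interval iff at least 5 events occur there: P(S_5 ≤ t) = P(N ≥ 5) = 1 − P(N ≤ 4) ≈ 0.8751.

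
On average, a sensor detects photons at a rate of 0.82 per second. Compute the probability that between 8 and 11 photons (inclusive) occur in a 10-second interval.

0.4477

Over the interval, μ = 0.82 × 10 = 8.2 (a 10-second interval = 10 seconds).
P(8 ≤ N ≤ 11) = Σ_{j=8}^{11} e^(−8.2) · 8.2^j/j! ≈ 0.4477.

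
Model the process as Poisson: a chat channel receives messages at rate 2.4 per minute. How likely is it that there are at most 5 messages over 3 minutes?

0.2759

Over the interval, μ = 2.4 × 3 = 7.2 (3 minutes).
P(N ≤ 5) = Σ_{j=0}^{5} e^(−μ) μ^j/j! ≈ 0.2759.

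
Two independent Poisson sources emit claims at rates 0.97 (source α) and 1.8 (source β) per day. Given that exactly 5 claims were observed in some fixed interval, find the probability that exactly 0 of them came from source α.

Given the total, each event is independently from source α with probability p = λ_α/(λ_α+λ_β) = 0.97/2.77 ≈ 0.3502.
So K ~ Binomial(5, 0.97/2.77): P(K = 0) = C(5,0) · (0.97/2.77)^0 · (1.8/2.77)^5 ≈ 0.1159.

0.1159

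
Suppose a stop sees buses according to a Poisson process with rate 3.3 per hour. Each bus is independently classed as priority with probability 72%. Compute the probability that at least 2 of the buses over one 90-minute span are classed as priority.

0.8707

Thinning: the buses that are classed as priority themselves form a Poisson process with rate 0.72 × 3.3 = 2.376 per hour.
Over the interval, μ = 2.376 × 1.5 = 3.564 (a 90-minute span = 1.5 hours).
P(N ≥ 2) = 1 − P(N ≤ 1) ≈ 0.8707.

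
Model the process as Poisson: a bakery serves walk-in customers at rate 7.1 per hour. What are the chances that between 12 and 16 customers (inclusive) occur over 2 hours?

0.4948

Over the interval, μ = 7.1 × 2 = 14.2 (2 hours).
P(12 ≤ N ≤ 16) = Σ_{j=12}^{16} e^(−14.2) · 14.2^j/j! ≈ 0.4948.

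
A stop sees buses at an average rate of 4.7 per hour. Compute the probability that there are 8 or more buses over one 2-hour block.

0.7208

Over the interval, μ = 4.7 × 2 = 9.4 (a 2-hour block = 2 hours).
P(N ≥ 8) = 1 − P(N ≤ 7) = 1 − Σ_{j=0}^{7} e^(−μ) μ^j/j! ≈ 0.7208.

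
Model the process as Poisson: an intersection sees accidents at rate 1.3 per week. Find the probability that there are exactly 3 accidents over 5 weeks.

Over the interval, μ = 1.3 × 5 = 6.5 (5 weeks).
P(N = 3) = e^(−μ) μ^3/3! = e^(−6.5) · 6.5^3/6 ≈ 0.0688.

0.0688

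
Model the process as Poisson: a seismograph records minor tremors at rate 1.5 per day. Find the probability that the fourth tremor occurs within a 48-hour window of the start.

0.3528

Over the interval, μ = 1.5 × 2 = 3 (a 48-hour window = 2 days).
The fourth arrival falls in the interval iff at least 4 events occur there: P(S_4 ≤ t) = P(N ≥ 4) = 1 − P(N ≤ 3) ≈ 0.3528.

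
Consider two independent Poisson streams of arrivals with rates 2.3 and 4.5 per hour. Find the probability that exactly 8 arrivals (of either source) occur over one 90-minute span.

Independent Poisson processes superpose: combined rate λ = 2.3 + 4.5 = 6.8 per hour.
Over the interval, μ = 6.8 × 1.5 = 10.2 (a 90-minute span = 1.5 hours).
P(N = 8) = e^(−10.2) · 10.2^8/8! ≈ 0.1080.

0.1080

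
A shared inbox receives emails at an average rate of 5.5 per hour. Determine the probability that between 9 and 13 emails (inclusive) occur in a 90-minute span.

0.4001

Over the interval, μ = 5.5 × 1.5 = 8.25 (a 90-minute span = 1.5 hours).
P(9 ≤ N ≤ 13) = Σ_{j=9}^{13} e^(−8.25) · 8.25^j/j! ≈ 0.4001.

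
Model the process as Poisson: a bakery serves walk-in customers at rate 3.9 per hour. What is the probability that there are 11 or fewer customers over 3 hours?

0.4963

Over the interval, μ = 3.9 × 3 = 11.7 (3 hours).
P(N ≤ 11) = Σ_{j=0}^{11} e^(−μ) μ^j/j! ≈ 0.4963.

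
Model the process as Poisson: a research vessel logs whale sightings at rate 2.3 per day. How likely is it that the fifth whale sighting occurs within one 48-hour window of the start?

0.4868

Over the interval, μ = 2.3 × 2 = 4.6 (a 48-hour window = 2 days).
The fifth arrival falls in the interval iff at least 5 events occur there: P(S_5 ≤ t) = P(N ≥ 5) = 1 − P(N ≤ 4) ≈ 0.4868.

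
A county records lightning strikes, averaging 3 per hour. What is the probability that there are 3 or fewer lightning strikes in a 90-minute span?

Over the interval, μ = 3 × 1.5 = 4.5 (a 90-minute span = 1.5 hours).
P(N ≤ 3) = Σ_{j=0}^{3} e^(−μ) μ^j/j! ≈ 0.3423.

0.3423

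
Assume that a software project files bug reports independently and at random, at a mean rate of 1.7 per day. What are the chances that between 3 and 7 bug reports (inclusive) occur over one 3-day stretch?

Over the interval, μ = 1.7 × 3 = 5.1 (a 3-day stretch = 3 days).
P(3 ≤ N ≤ 7) = Σ_{j=3}^{7} e^(−5.1) · 5.1^j/j! ≈ 0.7395.

0.7395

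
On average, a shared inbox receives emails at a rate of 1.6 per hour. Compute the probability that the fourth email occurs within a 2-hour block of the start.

0.3975

Over the interval, μ = 1.6 × 2 = 3.2 (a 2-hour block = 2 hours).
The fourth arrival falls in the interval iff at least 4 events occur there: P(S_4 ≤ t) = P(N ≥ 4) = 1 − P(N ≤ 3) ≈ 0.3975.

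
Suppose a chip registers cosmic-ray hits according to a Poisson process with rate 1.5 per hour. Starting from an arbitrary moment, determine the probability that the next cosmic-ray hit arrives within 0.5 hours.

Inter-arrival times are exponential with rate λ = 1.5 per hour.
P(T ≤ 0.5) = 1 − e^(−λt) = 1 − e^(−1.5 × 0.5) = 1 − e^(−0.75) ≈ 0.5276.

0.5276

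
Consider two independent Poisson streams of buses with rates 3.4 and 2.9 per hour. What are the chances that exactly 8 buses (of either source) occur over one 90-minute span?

0.1241

Independent Poisson processes superpose: combined rate λ = 3.4 + 2.9 = 6.3 per hour.
Over the interval, μ = 6.3 × 1.5 = 9.45 (a 90-minute span = 1.5 hours).
P(N = 8) = e^(−9.45) · 9.45^8/8! ≈ 0.1241.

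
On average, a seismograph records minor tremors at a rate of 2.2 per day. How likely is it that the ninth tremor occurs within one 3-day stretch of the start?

Over the interval, μ = 2.2 × 3 = 6.6 (a 3-day stretch = 3 days).
The ninth arrival falls in the interval iff at least 9 events occur there: P(S_9 ≤ t) = P(N ≥ 9) = 1 − P(N ≤ 8) ≈ 0.2204.

0.2204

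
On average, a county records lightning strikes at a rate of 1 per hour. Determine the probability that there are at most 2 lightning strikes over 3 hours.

Over the interval, μ = 1 × 3 = 3 (3 hours).
P(N ≤ 2) = Σ_{j=0}^{2} e^(−μ) μ^j/j! ≈ 0.4232.

0.4232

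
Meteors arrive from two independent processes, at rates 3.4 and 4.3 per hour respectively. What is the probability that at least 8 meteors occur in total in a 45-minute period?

Independent Poisson processes superpose: combined rate λ = 3.4 + 4.3 = 7.7 per hour.
Over the interval, μ = 7.7 × 0.75 = 5.775 (a 45-minute period = 0.75 hours).
P(N ≥ 8) = 1 − P(N ≤ 7) ≈ 0.2257.

0.2257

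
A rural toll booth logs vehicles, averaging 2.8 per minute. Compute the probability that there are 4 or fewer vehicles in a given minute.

0.8477

With mean μ = 2.8 per minute,
P(N ≤ 4) = Σ_{j=0}^{4} e^(−μ) μ^j/j! ≈ 0.8477.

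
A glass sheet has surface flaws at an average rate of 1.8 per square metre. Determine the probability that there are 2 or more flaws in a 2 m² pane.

Over the interval, μ = 1.8 × 2 = 3.6 (a 2 m² pane = 2 square metres).
P(N ≥ 2) = 1 − P(N ≤ 1) = 1 − Σ_{j=0}^{1} e^(−μ) μ^j/j! ≈ 0.8743.

0.8743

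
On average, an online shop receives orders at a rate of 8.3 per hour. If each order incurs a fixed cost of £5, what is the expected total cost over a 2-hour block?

£83

E[N] = 8.3 × 2 = 16.6 (a 2-hour block = 2 hours); E[cost] = 16.6 × £5 = £83.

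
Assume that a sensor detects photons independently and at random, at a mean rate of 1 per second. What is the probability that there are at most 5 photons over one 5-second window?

Over the interval, μ = 1 × 5 = 5 (a 5-second window = 5 seconds).
P(N ≤ 5) = Σ_{j=0}^{5} e^(−μ) μ^j/j! ≈ 0.6160.

0.6160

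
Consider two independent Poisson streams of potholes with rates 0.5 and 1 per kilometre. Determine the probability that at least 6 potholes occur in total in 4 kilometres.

0.5543

Independent Poisson processes superpose: combined rate λ = 0.5 + 1 = 1.5 per kilometre.
Over the interval, μ = 1.5 × 4 = 6 (4 kilometres).
P(N ≥ 6) = 1 − P(N ≤ 5) ≈ 0.5543.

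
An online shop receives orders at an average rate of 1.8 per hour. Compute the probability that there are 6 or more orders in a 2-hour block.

0.1559

Over the interval, μ = 1.8 × 2 = 3.6 (a 2-hour block = 2 hours).
P(N ≥ 6) = 1 − P(N ≤ 5) = 1 − Σ_{j=0}^{5} e^(−μ) μ^j/j! ≈ 0.1559.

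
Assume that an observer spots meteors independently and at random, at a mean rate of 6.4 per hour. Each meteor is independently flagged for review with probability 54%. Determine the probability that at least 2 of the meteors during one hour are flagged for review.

0.8594

Thinning: the meteors that are flagged for review themselves form a Poisson process with rate 0.54 × 6.4 = 3.456 per hour.
So μ = 3.456.
P(N ≥ 2) = 1 − P(N ≤ 1) ≈ 0.8594.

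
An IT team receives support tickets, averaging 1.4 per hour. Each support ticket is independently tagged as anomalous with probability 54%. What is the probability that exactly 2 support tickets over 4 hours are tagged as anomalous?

Thinning: the support tickets that are tagged as anomalous themselves form a Poisson process with rate 0.54 × 1.4 = 0.756 per hour.
Over the interval, μ = 0.756 × 4 = 3.024 (4 hours).
P(N = 2) = e^(−3.024) · 3.024^2/2! ≈ 0.2222.

0.2222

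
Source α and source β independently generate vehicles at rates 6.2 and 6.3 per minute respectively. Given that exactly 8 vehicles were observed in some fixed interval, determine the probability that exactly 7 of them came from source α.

0.0298

Given the total, each event is independently from source α with probability p = λ_α/(λ_α+λ_β) = 6.2/12.5 = 0.4960.
So K ~ Binomial(8, 6.2/12.5): P(K = 7) = C(8,7) · (6.2/12.5)^7 · (6.3/12.5)^1 ≈ 0.0298.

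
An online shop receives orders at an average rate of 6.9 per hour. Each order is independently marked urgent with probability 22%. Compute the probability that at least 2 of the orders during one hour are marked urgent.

Thinning: the orders that are marked urgent themselves form a Poisson process with rate 0.22 × 6.9 = 1.518 per hour.
So μ = 1.518.
P(N ≥ 2) = 1 − P(N ≤ 1) ≈ 0.4482.

0.4482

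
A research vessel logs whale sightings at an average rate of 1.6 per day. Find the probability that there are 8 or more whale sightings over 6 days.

Over the interval, μ = 1.6 × 6 = 9.6 (6 days).
P(N ≥ 8) = 1 − P(N ≤ 7) = 1 − Σ_{j=0}^{7} e^(−μ) μ^j/j! ≈ 0.7416.

0.7416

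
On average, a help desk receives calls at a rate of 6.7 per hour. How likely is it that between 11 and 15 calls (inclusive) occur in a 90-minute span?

Over the interval, μ = 6.7 × 1.5 = 10.05 (a 90-minute span = 1.5 hours).
P(11 ≤ N ≤ 15) = Σ_{j=11}^{15} e^(−10.05) · 10.05^j/j! ≈ 0.3727.

0.3727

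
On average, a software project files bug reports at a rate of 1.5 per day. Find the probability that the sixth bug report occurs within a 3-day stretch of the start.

0.2971

Over the interval, μ = 1.5 × 3 = 4.5 (a 3-day stretch = 3 days).
The sixth arrival falls in the interval iff at least 6 events occur there: P(S_6 ≤ t) = P(N ≥ 6) = 1 − P(N ≤ 5) ≈ 0.2971.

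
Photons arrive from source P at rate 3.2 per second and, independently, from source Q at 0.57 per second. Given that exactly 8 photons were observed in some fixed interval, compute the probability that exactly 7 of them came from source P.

0.3840

Given the total, each event is independently from source P with probability p = λ_P/(λ_P+λ_Q) = 3.2/3.77 ≈ 0.8488.
So K ~ Binomial(8, 3.2/3.77): P(K = 7) = C(8,7) · (3.2/3.77)^7 · (0.57/3.77)^1 ≈ 0.3840.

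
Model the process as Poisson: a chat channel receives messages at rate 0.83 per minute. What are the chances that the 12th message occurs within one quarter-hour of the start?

Over the interval, μ = 0.83 × 15 = 12.45 (a quarter-hour = 15 minutes).
The 12th arrival falls in the interval iff at least 12 events occur there: P(S_12 ≤ t) = P(N ≥ 12) = 1 − P(N ≤ 11) ≈ 0.5888.

0.5888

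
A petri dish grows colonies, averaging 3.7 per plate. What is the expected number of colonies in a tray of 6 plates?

22.2

E[N] = λt = 3.7 × 6 = 22.2 (a tray of 6 plates = 6 plates).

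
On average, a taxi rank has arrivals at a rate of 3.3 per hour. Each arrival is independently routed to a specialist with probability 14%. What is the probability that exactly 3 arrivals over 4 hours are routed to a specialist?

0.1657

Thinning: the arrivals that are routed to a specialist themselves form a Poisson process with rate 0.14 × 3.3 = 0.462 per hour.
Over the interval, μ = 0.462 × 4 = 1.848 (4 hours).
P(N = 3) = e^(−1.848) · 1.848^3/3! ≈ 0.1657.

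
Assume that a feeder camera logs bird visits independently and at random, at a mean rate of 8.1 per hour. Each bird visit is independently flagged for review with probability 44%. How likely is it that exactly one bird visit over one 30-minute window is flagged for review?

0.2999

Thinning: the bird visits that are flagged for review themselves form a Poisson process with rate 0.44 × 8.1 = 3.564 per hour.
Over the interval, μ = 3.564 × 0.5 = 1.782 (a 30-minute window = 0.5 hours).
P(N = 1) = e^(−1.782) · 1.782^1/1! ≈ 0.2999.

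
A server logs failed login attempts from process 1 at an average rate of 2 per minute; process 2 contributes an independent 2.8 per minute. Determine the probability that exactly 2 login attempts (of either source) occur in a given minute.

0.0948

Independent Poisson processes superpose: combined rate λ = 2 + 2.8 = 4.8 per minute.
So μ = 4.8.
P(N = 2) = e^(−4.8) · 4.8^2/2! ≈ 0.0948.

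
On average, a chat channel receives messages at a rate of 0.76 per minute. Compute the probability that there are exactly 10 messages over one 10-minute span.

Over the interval, μ = 0.76 × 10 = 7.6 (a 10-minute span = 10 minutes).
P(N = 10) = e^(−μ) μ^10/10! = e^(−7.6) · 7.6^10/3628800 ≈ 0.0887.

0.0887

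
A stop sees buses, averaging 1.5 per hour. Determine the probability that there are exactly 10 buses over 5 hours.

0.0858

Over the interval, μ = 1.5 × 5 = 7.5 (5 hours).
P(N = 10) = e^(−μ) μ^10/10! = e^(−7.5) · 7.5^10/3628800 ≈ 0.0858.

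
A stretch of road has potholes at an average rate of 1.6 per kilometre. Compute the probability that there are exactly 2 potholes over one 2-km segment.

0.2087

Over the interval, μ = 1.6 × 2 = 3.2 (a 2-km segment = 2 kilometres).
P(N = 2) = e^(−μ) μ^2/2! = e^(−3.2) · 3.2^2/2 ≈ 0.2087.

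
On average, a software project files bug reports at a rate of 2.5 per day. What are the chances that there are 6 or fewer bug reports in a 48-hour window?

Over the interval, μ = 2.5 × 2 = 5 (a 48-hour window = 2 days).
P(N ≤ 6) = Σ_{j=0}^{6} e^(−μ) μ^j/j! ≈ 0.7622.

0.7622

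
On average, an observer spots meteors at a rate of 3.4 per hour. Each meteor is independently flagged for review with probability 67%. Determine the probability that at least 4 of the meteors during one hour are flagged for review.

0.1962

Thinning: the meteors that are flagged for review themselves form a Poisson process with rate 0.67 × 3.4 = 2.278 per hour.
So μ = 2.278.
P(N ≥ 4) = 1 − P(N ≤ 3) ≈ 0.1962.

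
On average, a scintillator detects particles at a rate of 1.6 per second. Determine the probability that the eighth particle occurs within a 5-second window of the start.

Over the interval, μ = 1.6 × 5 = 8 (a 5-second window = 5 seconds).
The eighth arrival falls in the interval iff at least 8 events occur there: P(S_8 ≤ t) = P(N ≥ 8) = 1 − P(N ≤ 7) ≈ 0.5470.

0.5470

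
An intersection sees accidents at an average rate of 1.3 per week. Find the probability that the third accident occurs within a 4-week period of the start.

0.8912

Over the interval, μ = 1.3 × 4 = 5.2 (a 4-week period = 4 weeks).
The third arrival falls in the interval iff at least 3 events occur there: P(S_3 ≤ t) = P(N ≥ 3) = 1 − P(N ≤ 2) ≈ 0.8912.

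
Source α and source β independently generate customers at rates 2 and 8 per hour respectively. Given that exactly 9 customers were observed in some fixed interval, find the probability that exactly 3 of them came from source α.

Given the total, each event is independently from source α with probability p = λ_α/(λ_α+λ_β) = 2/10 = 0.2000.
So K ~ Binomial(9, 2/10): P(K = 3) = C(9,3) · (2/10)^3 · (8/10)^6 ≈ 0.1762.

0.1762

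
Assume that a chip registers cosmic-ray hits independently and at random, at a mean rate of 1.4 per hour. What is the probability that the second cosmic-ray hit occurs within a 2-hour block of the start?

Over the interval, μ = 1.4 × 2 = 2.8 (a 2-hour block = 2 hours).
The second arrival falls in the interval iff at least 2 events occur there: P(S_2 ≤ t) = P(N ≥ 2) = 1 − P(N ≤ 1) ≈ 0.7689.

0.7689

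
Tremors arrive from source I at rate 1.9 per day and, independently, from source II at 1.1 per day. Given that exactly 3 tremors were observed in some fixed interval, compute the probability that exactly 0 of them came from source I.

0.0493

Given the total, each event is independently from source I with probability p = λ_I/(λ_I+λ_II) = 1.9/3 ≈ 0.6333.
So K ~ Binomial(3, 1.9/3): P(K = 0) = C(3,0) · (1.9/3)^0 · (1.1/3)^3 ≈ 0.0493.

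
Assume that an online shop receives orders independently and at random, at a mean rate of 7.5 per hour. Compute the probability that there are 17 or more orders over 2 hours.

0.3359

Over the interval, μ = 7.5 × 2 = 15 (2 hours).
P(N ≥ 17) = 1 − P(N ≤ 16) = 1 − Σ_{j=0}^{16} e^(−μ) μ^j/j! ≈ 0.3359.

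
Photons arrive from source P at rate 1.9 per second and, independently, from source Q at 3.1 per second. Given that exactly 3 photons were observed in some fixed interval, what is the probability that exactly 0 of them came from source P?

0.2383

Given the total, each event is independently from source P with probability p = λ_P/(λ_P+λ_Q) = 1.9/5 = 0.3800.
So K ~ Binomial(3, 1.9/5): P(K = 0) = C(3,0) · (1.9/5)^0 · (3.1/5)^3 ≈ 0.2383.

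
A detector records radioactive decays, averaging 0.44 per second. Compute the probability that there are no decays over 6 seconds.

0.0714

Over the interval, μ = 0.44 × 6 = 2.64 (6 seconds).
P(N = 0) = e^(−μ) μ^0/0! = e^(−2.64) · 2.64^0/1 ≈ 0.0714.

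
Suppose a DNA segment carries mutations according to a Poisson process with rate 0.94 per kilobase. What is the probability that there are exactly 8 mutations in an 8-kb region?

0.1375

Over the interval, μ = 0.94 × 8 = 7.52 (an 8-kb region = 8 kilobases).
P(N = 8) = e^(−μ) μ^8/8! = e^(−7.52) · 7.52^8/40320 ≈ 0.1375.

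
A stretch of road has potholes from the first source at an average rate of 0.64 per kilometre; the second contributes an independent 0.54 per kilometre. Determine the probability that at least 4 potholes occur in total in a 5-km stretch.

Independent Poisson processes superpose: combined rate λ = 0.64 + 0.54 = 1.18 per kilometre.
Over the interval, μ = 1.18 × 5 = 5.9 (a 5-km stretch = 5 kilometres).
P(N ≥ 4) = 1 − P(N ≤ 3) ≈ 0.8396.

0.8396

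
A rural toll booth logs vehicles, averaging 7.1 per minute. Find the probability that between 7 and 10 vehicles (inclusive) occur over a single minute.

With mean μ = 7.1 per minute,
P(7 ≤ N ≤ 10) = Σ_{j=7}^{10} e^(−7.1) · 7.1^j/j! ≈ 0.4593.

0.4593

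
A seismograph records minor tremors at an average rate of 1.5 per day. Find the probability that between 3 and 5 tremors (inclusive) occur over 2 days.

0.4929

Over the interval, μ = 1.5 × 2 = 3 (2 days).
P(3 ≤ N ≤ 5) = Σ_{j=3}^{5} e^(−3) · 3^j/j! ≈ 0.4929.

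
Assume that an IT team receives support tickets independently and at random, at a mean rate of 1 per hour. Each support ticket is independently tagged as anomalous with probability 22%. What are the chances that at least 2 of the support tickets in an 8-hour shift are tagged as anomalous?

0.5252

Thinning: the support tickets that are tagged as anomalous themselves form a Poisson process with rate 0.22 × 1 = 0.22 per hour.
Over the interval, μ = 0.22 × 8 = 1.76 (an 8-hour shift = 8 hours).
P(N ≥ 2) = 1 − P(N ≤ 1) ≈ 0.5252.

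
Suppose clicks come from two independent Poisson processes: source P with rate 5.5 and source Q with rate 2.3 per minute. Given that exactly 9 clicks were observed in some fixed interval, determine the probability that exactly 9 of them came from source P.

Given the total, each event is independently from source P with probability p = λ_P/(λ_P+λ_Q) = 5.5/7.8 ≈ 0.7051.
So K ~ Binomial(9, 5.5/7.8): P(K = 9) = C(9,9) · (5.5/7.8)^9 · (2.3/7.8)^0 ≈ 0.0431.

0.0431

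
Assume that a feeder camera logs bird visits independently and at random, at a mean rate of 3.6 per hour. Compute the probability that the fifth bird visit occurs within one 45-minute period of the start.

0.1371

Over the interval, μ = 3.6 × 0.75 = 2.7 (a 45-minute period = 0.75 hours).
The fifth arrival falls in the interval iff at least 5 events occur there: P(S_5 ≤ t) = P(N ≥ 5) = 1 − P(N ≤ 4) ≈ 0.1371.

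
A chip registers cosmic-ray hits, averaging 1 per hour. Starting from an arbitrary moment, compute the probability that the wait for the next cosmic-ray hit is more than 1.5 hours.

The wait for the next event is exponential with rate λ = 1 per hour.
P(T > 1.5) = e^(−λt) = e^(−1 × 1.5) = e^(−1.5) ≈ 0.2231.

0.2231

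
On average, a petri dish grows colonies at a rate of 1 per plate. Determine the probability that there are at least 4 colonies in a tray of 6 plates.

0.8488

Over the interval, μ = 1 × 6 = 6 (a tray of 6 plates = 6 plates).
P(N ≥ 4) = 1 − P(N ≤ 3) = 1 − Σ_{j=0}^{3} e^(−μ) μ^j/j! ≈ 0.8488.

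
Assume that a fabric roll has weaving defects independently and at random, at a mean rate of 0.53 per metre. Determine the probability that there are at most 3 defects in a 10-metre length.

Over the interval, μ = 0.53 × 10 = 5.3 (a 10-metre length = 10 metres).
P(N ≤ 3) = Σ_{j=0}^{3} e^(−μ) μ^j/j! ≈ 0.2254.

0.2254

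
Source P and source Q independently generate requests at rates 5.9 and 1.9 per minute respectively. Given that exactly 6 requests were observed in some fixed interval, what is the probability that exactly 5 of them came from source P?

0.3619

Given the total, each event is independently from source P with probability p = λ_P/(λ_P+λ_Q) = 5.9/7.8 ≈ 0.7564.
So K ~ Binomial(6, 5.9/7.8): P(K = 5) = C(6,5) · (5.9/7.8)^5 · (1.9/7.8)^1 ≈ 0.3619.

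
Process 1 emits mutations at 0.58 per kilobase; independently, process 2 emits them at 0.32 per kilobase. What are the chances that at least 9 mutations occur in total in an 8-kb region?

Independent Poisson processes superpose: combined rate λ = 0.58 + 0.32 = 0.9 per kilobase.
Over the interval, μ = 0.9 × 8 = 7.2 (an 8-kb region = 8 kilobases).
P(N ≥ 9) = 1 − P(N ≤ 8) ≈ 0.2973.

0.2973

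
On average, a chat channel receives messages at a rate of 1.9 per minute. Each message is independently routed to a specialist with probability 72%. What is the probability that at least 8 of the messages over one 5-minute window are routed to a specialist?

0.3775

Thinning: the messages that are routed to a specialist themselves form a Poisson process with rate 0.72 × 1.9 = 1.368 per minute.
Over the interval, μ = 1.368 × 5 = 6.84 (a 5-minute window = 5 minutes).
P(N ≥ 8) = 1 − P(N ≤ 7) ≈ 0.3775.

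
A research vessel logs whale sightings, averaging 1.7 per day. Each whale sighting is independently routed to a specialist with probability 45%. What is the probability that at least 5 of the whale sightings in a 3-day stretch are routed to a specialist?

Thinning: the whale sightings that are routed to a specialist themselves form a Poisson process with rate 0.45 × 1.7 = 0.765 per day.
Over the interval, μ = 0.765 × 3 = 2.295 (a 3-day stretch = 3 days).
P(N ≥ 5) = 1 − P(N ≤ 4) ≈ 0.0832.

0.0832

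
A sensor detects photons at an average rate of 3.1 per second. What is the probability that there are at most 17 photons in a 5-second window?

0.7052

Over the interval, μ = 3.1 × 5 = 15.5 (a 5-second window = 5 seconds).
P(N ≤ 17) = Σ_{j=0}^{17} e^(−μ) μ^j/j! ≈ 0.7052.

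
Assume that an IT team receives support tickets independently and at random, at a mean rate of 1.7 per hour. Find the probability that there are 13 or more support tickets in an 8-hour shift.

Over the interval, μ = 1.7 × 8 = 13.6 (an 8-hour shift = 8 hours).
P(N ≥ 13) = 1 − P(N ≤ 12) = 1 − Σ_{j=0}^{12} e^(−μ) μ^j/j! ≈ 0.6011.

0.6011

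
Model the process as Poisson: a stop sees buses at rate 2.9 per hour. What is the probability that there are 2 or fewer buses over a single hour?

0.4460

With mean μ = 2.9 per hour,
P(N ≤ 2) = Σ_{j=0}^{2} e^(−μ) μ^j/j! ≈ 0.4460.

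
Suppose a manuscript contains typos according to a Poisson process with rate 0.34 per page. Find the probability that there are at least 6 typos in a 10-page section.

0.1295

Over the interval, μ = 0.34 × 10 = 3.4 (a 10-page section = 10 pages).
P(N ≥ 6) = 1 − P(N ≤ 5) = 1 − Σ_{j=0}^{5} e^(−μ) μ^j/j! ≈ 0.1295.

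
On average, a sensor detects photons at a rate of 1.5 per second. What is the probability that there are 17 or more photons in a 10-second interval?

Over the interval, μ = 1.5 × 10 = 15 (a 10-second interval = 10 seconds).
P(N ≥ 17) = 1 − P(N ≤ 16) = 1 − Σ_{j=0}^{16} e^(−μ) μ^j/j! ≈ 0.3359.

0.3359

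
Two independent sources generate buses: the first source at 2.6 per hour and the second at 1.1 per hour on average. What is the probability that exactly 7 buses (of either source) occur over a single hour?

Independent Poisson processes superpose: combined rate λ = 2.6 + 1.1 = 3.7 per hour.
So μ = 3.7.
P(N = 7) = e^(−3.7) · 3.7^7/7! ≈ 0.0466.

0.0466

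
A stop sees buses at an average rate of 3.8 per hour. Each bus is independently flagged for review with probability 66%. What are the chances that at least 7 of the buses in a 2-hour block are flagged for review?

Thinning: the buses that are flagged for review themselves form a Poisson process with rate 0.66 × 3.8 = 2.508 per hour.
Over the interval, μ = 2.508 × 2 = 5.016 (a 2-hour block = 2 hours).
P(N ≥ 7) = 1 − P(N ≤ 6) ≈ 0.2402.

0.2402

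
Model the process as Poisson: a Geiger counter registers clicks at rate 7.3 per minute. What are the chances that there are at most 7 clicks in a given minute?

0.5541

With mean μ = 7.3 per minute,
P(N ≤ 7) = Σ_{j=0}^{7} e^(−μ) μ^j/j! ≈ 0.5541.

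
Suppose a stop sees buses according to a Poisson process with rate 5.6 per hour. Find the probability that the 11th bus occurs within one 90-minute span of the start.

0.2257

Over the interval, μ = 5.6 × 1.5 = 8.4 (a 90-minute span = 1.5 hours).
The 11th arrival falls in the interval iff at least 11 events occur there: P(S_11 ≤ t) = P(N ≥ 11) = 1 − P(N ≤ 10) ≈ 0.2257.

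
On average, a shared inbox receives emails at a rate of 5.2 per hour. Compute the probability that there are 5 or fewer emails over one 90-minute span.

Over the interval, μ = 5.2 × 1.5 = 7.8 (a 90-minute span = 1.5 hours).
P(N ≤ 5) = Σ_{j=0}^{5} e^(−μ) μ^j/j! ≈ 0.2103.

0.2103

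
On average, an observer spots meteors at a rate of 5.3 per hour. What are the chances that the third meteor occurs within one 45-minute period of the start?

0.7582

Over the interval, μ = 5.3 × 0.75 = 3.975 (a 45-minute period = 0.75 hours).
The third arrival falls in the interval iff at least 3 events occur there: P(S_3 ≤ t) = P(N ≥ 3) = 1 − P(N ≤ 2) ≈ 0.7582.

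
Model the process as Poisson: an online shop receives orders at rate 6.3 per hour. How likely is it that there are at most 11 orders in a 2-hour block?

Over the interval, μ = 6.3 × 2 = 12.6 (a 2-hour block = 2 hours).
P(N ≤ 11) = Σ_{j=0}^{11} e^(−μ) μ^j/j! ≈ 0.3950.

0.3950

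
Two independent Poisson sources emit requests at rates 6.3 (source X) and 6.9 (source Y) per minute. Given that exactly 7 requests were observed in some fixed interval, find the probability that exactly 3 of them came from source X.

Given the total, each event is independently from source X with probability p = λ_X/(λ_X+λ_Y) = 6.3/13.2 ≈ 0.4773.
So K ~ Binomial(7, 6.3/13.2): P(K = 3) = C(7,3) · (6.3/13.2)^3 · (6.9/13.2)^4 ≈ 0.2841.

0.2841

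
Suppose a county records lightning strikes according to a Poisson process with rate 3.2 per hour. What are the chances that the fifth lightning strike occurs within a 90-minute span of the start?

Over the interval, μ = 3.2 × 1.5 = 4.8 (a 90-minute span = 1.5 hours).
The fifth arrival falls in the interval iff at least 5 events occur there: P(S_5 ≤ t) = P(N ≥ 5) = 1 − P(N ≤ 4) ≈ 0.5237.

0.5237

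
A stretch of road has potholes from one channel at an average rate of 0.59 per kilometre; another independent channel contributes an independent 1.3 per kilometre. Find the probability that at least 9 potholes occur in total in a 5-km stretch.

Independent Poisson processes superpose: combined rate λ = 0.59 + 1.3 = 1.89 per kilometre.
Over the interval, μ = 1.89 × 5 = 9.45 (a 5-km stretch = 5 kilometres).
P(N ≥ 9) = 1 − P(N ≤ 8) ≈ 0.6020.

0.6020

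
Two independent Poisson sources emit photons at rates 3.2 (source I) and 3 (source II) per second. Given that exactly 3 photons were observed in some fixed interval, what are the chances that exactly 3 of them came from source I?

Given the total, each event is independently from source I with probability p = λ_I/(λ_I+λ_II) = 3.2/6.2 ≈ 0.5161.
So K ~ Binomial(3, 3.2/6.2): P(K = 3) = C(3,3) · (3.2/6.2)^3 · (3/6.2)^0 ≈ 0.1375.

0.1375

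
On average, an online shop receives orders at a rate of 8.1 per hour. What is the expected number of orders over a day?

E[N] = λt = 8.1 × 24 = 194.4 (a day = 24 hours).

194.4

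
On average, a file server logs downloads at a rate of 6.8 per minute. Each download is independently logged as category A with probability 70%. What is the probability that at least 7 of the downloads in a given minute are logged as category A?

Thinning: the downloads that are logged as category A themselves form a Poisson process with rate 0.7 × 6.8 = 4.76 per minute.
So μ = 4.76.
P(N ≥ 7) = 1 − P(N ≤ 6) ≈ 0.2036.

0.2036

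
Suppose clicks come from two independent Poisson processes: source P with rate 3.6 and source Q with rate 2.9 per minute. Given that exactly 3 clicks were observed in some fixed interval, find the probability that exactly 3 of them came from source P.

Given the total, each event is independently from source P with probability p = λ_P/(λ_P+λ_Q) = 3.6/6.5 ≈ 0.5538.
So K ~ Binomial(3, 3.6/6.5): P(K = 3) = C(3,3) · (3.6/6.5)^3 · (2.9/6.5)^0 ≈ 0.1699.

0.1699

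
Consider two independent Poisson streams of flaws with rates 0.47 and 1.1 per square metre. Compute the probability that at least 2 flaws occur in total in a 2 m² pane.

Independent Poisson processes superpose: combined rate λ = 0.47 + 1.1 = 1.57 per square metre.
Over the interval, μ = 1.57 × 2 = 3.14 (a 2 m² pane = 2 square metres).
P(N ≥ 2) = 1 − P(N ≤ 1) ≈ 0.8208.

0.8208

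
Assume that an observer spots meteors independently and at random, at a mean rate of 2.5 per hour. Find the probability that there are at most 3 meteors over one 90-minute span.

Over the interval, μ = 2.5 × 1.5 = 3.75 (a 90-minute span = 1.5 hours).
P(N ≤ 3) = Σ_{j=0}^{3} e^(−μ) μ^j/j! ≈ 0.4838.

0.4838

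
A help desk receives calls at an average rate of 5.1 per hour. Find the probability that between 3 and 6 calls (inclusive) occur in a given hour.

0.6309

With mean μ = 5.1 per hour,
P(3 ≤ N ≤ 6) = Σ_{j=3}^{6} e^(−5.1) · 5.1^j/j! ≈ 0.6309.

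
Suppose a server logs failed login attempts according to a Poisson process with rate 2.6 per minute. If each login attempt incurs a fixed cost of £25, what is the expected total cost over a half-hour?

£1950

E[N] = 2.6 × 30 = 78 (a half-hour = 30 minutes); E[cost] = 78 × £25 = £1950.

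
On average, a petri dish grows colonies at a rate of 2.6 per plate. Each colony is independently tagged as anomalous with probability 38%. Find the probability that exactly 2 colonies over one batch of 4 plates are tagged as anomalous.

0.1501

Thinning: the colonies that are tagged as anomalous themselves form a Poisson process with rate 0.38 × 2.6 = 0.988 per plate.
Over the interval, μ = 0.988 × 4 = 3.952 (a batch of 4 plates = 4 plates).
P(N = 2) = e^(−3.952) · 3.952^2/2! ≈ 0.1501.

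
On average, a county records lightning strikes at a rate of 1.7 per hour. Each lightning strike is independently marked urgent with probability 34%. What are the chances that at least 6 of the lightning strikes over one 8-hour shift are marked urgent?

Thinning: the lightning strikes that are marked urgent themselves form a Poisson process with rate 0.34 × 1.7 = 0.578 per hour.
Over the interval, μ = 0.578 × 8 = 4.624 (an 8-hour shift = 8 hours).
P(N ≥ 6) = 1 − P(N ≤ 5) ≈ 0.3184.

0.3184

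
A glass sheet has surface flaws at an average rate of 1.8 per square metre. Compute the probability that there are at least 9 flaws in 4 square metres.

0.2973

Over the interval, μ = 1.8 × 4 = 7.2 (4 square metres).
P(N ≥ 9) = 1 − P(N ≤ 8) = 1 − Σ_{j=0}^{8} e^(−μ) μ^j/j! ≈ 0.2973.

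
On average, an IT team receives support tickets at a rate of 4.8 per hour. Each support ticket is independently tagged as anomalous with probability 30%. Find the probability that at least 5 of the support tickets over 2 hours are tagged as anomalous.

0.1650

Thinning: the support tickets that are tagged as anomalous themselves form a Poisson process with rate 0.3 × 4.8 = 1.44 per hour.
Over the interval, μ = 1.44 × 2 = 2.88 (2 hours).
P(N ≥ 5) = 1 − P(N ≤ 4) ≈ 0.1650.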